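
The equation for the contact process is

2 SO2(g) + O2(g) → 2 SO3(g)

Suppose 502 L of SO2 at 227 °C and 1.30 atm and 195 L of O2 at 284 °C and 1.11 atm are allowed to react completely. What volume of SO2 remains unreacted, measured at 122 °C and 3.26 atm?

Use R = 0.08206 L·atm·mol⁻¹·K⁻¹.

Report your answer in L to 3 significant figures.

n(SO2) = PV/RT = (1.30 × 502) / (0.08206 × 500.15) = 15.90 mol
n(O2) = PV/RT = (1.11 × 195) / (0.08206 × 557.15) = 4.734 mol
For 15.90 mol SO2, stoichiometry requires (1/2) × 15.90 = 7.950 mol O2; 4.734 mol is available, so O2 is limiting.
n(SO2) consumed = (2/1) × 4.734 = 9.468 mol; remaining = 15.90 − 9.468 = 6.432 mol
V(SO2) = nRT/P = 6.432 × 0.08206 × 395.15 / 3.26 = 63.98 L

64.0 L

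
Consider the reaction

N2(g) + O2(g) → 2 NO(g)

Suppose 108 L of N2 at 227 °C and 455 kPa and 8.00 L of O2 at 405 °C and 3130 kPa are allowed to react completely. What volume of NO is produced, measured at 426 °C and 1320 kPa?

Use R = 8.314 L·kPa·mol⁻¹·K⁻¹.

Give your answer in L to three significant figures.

n(N2) = PV/RT = (455 × 108) / (8.314 × 500.15) = 11.82 mol
n(O2) = PV/RT = (3130 × 8.00) / (8.314 × 678.15) = 4.441 mol
For 11.82 mol N2, stoichiometry requires (1/1) × 11.82 = 11.82 mol O2; 4.441 mol is available, so O2 is limiting.
n(NO) = (2/1) × 4.441 = 8.882 mol
V(NO) = nRT/P = 8.882 × 8.314 × 699.15 / 1320 = 39.11 L

39.1 L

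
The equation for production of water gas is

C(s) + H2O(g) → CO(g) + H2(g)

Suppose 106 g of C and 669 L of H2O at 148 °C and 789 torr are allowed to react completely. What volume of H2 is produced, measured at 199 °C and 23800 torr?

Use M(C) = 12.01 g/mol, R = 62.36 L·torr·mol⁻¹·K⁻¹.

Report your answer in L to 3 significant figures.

n(C) = 106 / 12.01 = 8.826 mol
n(H2O) = PV/RT = (789 × 669) / (62.36 × 421.15) = 20.10 mol
For 8.826 mol C, stoichiometry requires (1/1) × 8.826 = 8.826 mol H2O; 20.10 mol is available, so C is limiting.
n(H2) = (1/1) × 8.826 = 8.826 mol
V(H2) = nRT/P = 8.826 × 62.36 × 472.15 / 23800 = 10.92 L

10.9 L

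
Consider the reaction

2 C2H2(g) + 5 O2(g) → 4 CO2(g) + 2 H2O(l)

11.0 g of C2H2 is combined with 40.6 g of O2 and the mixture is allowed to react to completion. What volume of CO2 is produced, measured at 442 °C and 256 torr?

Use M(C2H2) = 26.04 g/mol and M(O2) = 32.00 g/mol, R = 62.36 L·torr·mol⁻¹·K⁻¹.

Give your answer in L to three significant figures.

n(C2H2) = 11.0 / 26.04 = 0.4224 mol
n(O2) = 40.6 / 32.00 = 1.269 mol
For 0.4224 mol C2H2, stoichiometry requires (5/2) × 0.4224 = 1.056 mol O2; 1.269 mol is available, so C2H2 is limiting.
n(CO2) = (4/2) × 0.4224 = 0.8448 mol
V(CO2) = nRT/P = 0.8448 × 62.36 × 715.15 / 256 = 147.2 L

147 L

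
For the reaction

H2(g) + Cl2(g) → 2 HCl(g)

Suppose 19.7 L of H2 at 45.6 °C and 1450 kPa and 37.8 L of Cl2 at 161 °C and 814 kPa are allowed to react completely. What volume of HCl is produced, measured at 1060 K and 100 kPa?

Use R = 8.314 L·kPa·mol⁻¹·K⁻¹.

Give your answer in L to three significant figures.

n(H2) = PV/RT = (1450 × 19.7) / (8.314 × 318.75) = 10.78 mol
n(Cl2) = PV/RT = (814 × 37.8) / (8.314 × 434.15) = 8.524 mol
For 10.78 mol H2, stoichiometry requires (1/1) × 10.78 = 10.78 mol Cl2; 8.524 mol is available, so Cl2 is limiting.
n(HCl) = (2/1) × 8.524 = 17.05 mol
V(HCl) = nRT/P = 17.05 × 8.314 × 1060 / 100 = 1503 L

1500 L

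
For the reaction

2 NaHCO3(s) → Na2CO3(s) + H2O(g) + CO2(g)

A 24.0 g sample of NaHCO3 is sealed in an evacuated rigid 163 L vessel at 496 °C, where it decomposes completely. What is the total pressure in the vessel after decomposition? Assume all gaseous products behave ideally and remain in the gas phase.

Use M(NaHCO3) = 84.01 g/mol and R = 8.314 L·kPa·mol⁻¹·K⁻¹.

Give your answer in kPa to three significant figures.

n(NaHCO3) = 24.0 / 84.01 = 0.2857 mol
n(gas produced) = (2/2) × 0.2857 = 0.2857 mol
P = nRT/V = 0.2857 × 8.314 × 769.15 / 163 = 11.21 kPa

11.2 kPa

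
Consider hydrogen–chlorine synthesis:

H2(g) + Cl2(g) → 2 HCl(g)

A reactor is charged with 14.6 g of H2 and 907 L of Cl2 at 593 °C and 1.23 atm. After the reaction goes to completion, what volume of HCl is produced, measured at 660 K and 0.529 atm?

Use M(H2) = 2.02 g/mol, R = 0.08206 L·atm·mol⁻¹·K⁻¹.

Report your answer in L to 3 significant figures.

n(H2) = 14.6 / 2.02 = 7.228 mol
n(Cl2) = PV/RT = (1.23 × 907) / (0.08206 × 866.15) = 15.70 mol
For 7.228 mol H2, stoichiometry requires (1/1) × 7.228 = 7.228 mol Cl2; 15.70 mol is available, so H2 is limiting.
n(HCl) = (2/1) × 7.228 = 14.46 mol
V(HCl) = nRT/P = 14.46 × 0.08206 × 660 / 0.529 = 1480 L

1480 L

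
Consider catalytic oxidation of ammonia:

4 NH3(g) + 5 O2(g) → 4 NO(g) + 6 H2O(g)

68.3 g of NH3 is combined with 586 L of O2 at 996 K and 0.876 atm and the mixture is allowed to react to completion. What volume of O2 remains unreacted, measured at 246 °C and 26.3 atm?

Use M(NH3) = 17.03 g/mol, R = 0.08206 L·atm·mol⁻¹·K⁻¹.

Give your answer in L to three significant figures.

n(NH3) = 68.3 / 17.03 = 4.011 mol
n(O2) = PV/RT = (0.876 × 586) / (0.08206 × 996) = 6.281 mol
For 4.011 mol NH3, stoichiometry requires (5/4) × 4.011 = 5.014 mol O2; 6.281 mol is available, so NH3 is limiting.
n(O2) consumed = (5/4) × 4.011 = 5.014 mol; remaining = 6.281 − 5.014 = 1.267 mol
V(O2) = nRT/P = 1.267 × 0.08206 × 519.15 / 26.3 = 2.052 L

2.05 L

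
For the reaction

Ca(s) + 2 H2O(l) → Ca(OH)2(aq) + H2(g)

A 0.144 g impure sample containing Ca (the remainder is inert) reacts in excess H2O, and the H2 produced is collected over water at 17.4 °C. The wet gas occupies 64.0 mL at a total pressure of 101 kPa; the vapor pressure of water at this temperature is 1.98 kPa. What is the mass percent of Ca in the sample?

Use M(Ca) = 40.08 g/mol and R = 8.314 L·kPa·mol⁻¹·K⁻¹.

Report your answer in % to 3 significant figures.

P(H2) = 101 − 1.98 = 99.02 kPa
n(H2) = PV/RT = (99.02 × 0.06400) / (8.314 × 290.55) = 0.002623 mol
n(Ca) = (1/1) × 0.002623 = 0.002623 mol
m(Ca) = 0.002623 × 40.08 = 0.1051 g
%Ca = 0.1051 / 0.144 × 100 = 72.99%

73.0 %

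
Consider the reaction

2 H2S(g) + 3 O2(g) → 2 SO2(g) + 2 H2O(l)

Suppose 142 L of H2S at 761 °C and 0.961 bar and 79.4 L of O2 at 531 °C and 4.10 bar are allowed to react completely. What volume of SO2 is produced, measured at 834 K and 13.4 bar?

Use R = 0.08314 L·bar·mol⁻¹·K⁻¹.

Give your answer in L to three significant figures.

8.21 L

n(H2S) = PV/RT = (0.961 × 142) / (0.08314 × 1034.15) = 1.587 mol
n(O2) = PV/RT = (4.10 × 79.4) / (0.08314 × 804.15) = 4.869 mol
For 1.587 mol H2S, stoichiometry requires (3/2) × 1.587 = 2.381 mol O2; 4.869 mol is available, so H2S is limiting.
n(SO2) = (2/2) × 1.587 = 1.587 mol
V(SO2) = nRT/P = 1.587 × 0.08314 × 834 / 13.4 = 8.212 L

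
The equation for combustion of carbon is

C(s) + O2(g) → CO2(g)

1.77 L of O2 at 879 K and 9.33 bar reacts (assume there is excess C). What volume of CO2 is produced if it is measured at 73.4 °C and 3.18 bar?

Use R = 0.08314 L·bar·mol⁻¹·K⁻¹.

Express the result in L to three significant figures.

n(O2) = PV/RT = (9.33 × 1.77) / (0.08314 × 879) = 0.2260 mol
n(CO2) = (1/1) × 0.2260 = 0.2260 mol
V = nRT/P = 0.2260 × 0.08314 × 346.55 / 3.18 = 2.048 L

2.05 L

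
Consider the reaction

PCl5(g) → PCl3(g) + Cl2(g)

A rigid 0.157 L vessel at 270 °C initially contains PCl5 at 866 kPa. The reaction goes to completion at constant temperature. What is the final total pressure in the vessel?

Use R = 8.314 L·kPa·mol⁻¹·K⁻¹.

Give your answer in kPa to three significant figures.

At constant T and V, P ∝ n(gas): 1 mol gas → 2 mol gas.
P_final = (2/1) × 866 = 1732 kPa

1730 kPa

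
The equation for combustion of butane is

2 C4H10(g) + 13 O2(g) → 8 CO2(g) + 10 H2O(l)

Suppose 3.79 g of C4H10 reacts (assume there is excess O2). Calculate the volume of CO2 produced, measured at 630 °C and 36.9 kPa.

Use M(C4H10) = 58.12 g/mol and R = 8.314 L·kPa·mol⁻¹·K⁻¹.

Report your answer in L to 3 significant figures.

53.1 L

n(C4H10) = 3.790 / 58.12 = 0.06521 mol
n(CO2) = (8/2) × 0.06521 = 0.2608 mol
V = nRT/P = 0.2608 × 8.314 × 903.15 / 36.9 = 53.07 L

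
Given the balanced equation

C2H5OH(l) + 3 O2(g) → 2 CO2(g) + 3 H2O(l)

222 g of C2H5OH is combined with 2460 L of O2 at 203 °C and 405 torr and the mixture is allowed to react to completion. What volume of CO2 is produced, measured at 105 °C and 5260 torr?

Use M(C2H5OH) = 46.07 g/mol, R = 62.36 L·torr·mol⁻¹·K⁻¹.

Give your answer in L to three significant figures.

43.2 L

n(C2H5OH) = 222 / 46.07 = 4.819 mol
n(O2) = PV/RT = (405 × 2460) / (62.36 × 476.15) = 33.55 mol
For 4.819 mol C2H5OH, stoichiometry requires (3/1) × 4.819 = 14.46 mol O2; 33.55 mol is available, so C2H5OH is limiting.
n(CO2) = (2/1) × 4.819 = 9.638 mol
V(CO2) = nRT/P = 9.638 × 62.36 × 378.15 / 5260 = 43.21 L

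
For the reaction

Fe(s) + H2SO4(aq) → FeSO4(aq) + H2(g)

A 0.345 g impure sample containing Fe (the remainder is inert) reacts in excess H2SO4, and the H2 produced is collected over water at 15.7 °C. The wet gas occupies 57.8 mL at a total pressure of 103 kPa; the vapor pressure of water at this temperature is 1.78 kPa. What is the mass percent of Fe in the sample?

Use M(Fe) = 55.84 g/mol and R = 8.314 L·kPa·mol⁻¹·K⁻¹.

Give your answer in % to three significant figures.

P(H2) = 103 − 1.78 = 101.2 kPa
n(H2) = PV/RT = (101.2 × 0.05780) / (8.314 × 288.85) = 0.002436 mol
n(Fe) = (1/1) × 0.002436 = 0.002436 mol
m(Fe) = 0.002436 × 55.84 = 0.1360 g
%Fe = 0.1360 / 0.345 × 100 = 39.42%

39.4 %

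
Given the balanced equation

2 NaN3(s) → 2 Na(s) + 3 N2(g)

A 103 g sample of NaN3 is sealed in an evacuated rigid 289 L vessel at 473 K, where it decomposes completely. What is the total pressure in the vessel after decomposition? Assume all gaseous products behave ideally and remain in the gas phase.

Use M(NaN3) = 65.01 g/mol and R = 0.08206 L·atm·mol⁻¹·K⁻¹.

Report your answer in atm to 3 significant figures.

0.319 atm

n(NaN3) = 103 / 65.01 = 1.584 mol
n(gas produced) = (3/2) × 1.584 = 2.376 mol
P = nRT/V = 2.376 × 0.08206 × 473 / 289 = 0.3191 atm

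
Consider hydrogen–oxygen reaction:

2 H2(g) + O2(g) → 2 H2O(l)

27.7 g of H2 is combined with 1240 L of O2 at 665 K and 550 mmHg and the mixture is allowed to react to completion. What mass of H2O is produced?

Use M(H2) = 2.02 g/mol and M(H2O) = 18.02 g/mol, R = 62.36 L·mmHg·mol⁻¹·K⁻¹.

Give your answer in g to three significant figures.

n(H2) = 27.7 / 2.02 = 13.71 mol
n(O2) = PV/RT = (550 × 1240) / (62.36 × 665) = 16.45 mol
For 13.71 mol H2, stoichiometry requires (1/2) × 13.71 = 6.855 mol O2; 16.45 mol is available, so H2 is limiting.
n(H2O) = (2/2) × 13.71 = 13.71 mol
m(H2O) = 13.71 × 18.02 = 247.1 g

247 g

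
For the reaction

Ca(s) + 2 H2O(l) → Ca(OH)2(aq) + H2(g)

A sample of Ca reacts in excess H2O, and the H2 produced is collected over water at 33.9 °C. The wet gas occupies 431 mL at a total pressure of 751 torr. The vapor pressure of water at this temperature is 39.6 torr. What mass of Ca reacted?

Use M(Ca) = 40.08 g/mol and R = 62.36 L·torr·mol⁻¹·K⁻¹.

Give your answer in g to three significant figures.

P(H2) = 751 − 39.6 = 711.4 torr
n(H2) = PV/RT = (711.4 × 0.4310) / (62.36 × 307.05) = 0.01601 mol
n(Ca) = (1/1) × 0.01601 = 0.01601 mol
m(Ca) = 0.01601 × 40.08 = 0.6417 g

0.642 g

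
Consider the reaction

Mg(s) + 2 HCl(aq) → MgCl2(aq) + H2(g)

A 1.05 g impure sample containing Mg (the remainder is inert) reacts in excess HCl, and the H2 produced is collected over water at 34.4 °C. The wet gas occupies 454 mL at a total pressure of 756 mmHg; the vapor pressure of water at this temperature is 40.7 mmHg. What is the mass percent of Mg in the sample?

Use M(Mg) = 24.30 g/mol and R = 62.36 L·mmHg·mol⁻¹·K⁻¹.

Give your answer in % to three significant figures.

P(H2) = 756 − 40.7 = 715.3 mmHg
n(H2) = PV/RT = (715.3 × 0.4540) / (62.36 × 307.55) = 0.01693 mol
n(Mg) = (1/1) × 0.01693 = 0.01693 mol
m(Mg) = 0.01693 × 24.30 = 0.4114 g
%Mg = 0.4114 / 1.05 × 100 = 39.18%

39.2 %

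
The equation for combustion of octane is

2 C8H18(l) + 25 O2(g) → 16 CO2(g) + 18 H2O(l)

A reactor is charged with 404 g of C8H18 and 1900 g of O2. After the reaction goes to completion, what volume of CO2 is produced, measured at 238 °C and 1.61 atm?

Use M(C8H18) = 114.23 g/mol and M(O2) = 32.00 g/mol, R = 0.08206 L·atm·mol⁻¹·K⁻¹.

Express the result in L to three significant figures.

737 L

n(C8H18) = 404 / 114.23 = 3.537 mol
n(O2) = 1900 / 32.00 = 59.38 mol
For 3.537 mol C8H18, stoichiometry requires (25/2) × 3.537 = 44.21 mol O2; 59.38 mol is available, so C8H18 is limiting.
n(CO2) = (16/2) × 3.537 = 28.30 mol
V(CO2) = nRT/P = 28.30 × 0.08206 × 511.15 / 1.61 = 737.3 L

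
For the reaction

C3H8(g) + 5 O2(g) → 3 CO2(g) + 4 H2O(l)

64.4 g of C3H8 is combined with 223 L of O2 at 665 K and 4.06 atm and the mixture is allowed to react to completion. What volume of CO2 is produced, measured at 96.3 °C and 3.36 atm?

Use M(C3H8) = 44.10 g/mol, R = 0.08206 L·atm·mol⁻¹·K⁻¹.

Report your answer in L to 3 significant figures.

n(C3H8) = 64.4 / 44.10 = 1.460 mol
n(O2) = PV/RT = (4.06 × 223) / (0.08206 × 665) = 16.59 mol
For 1.460 mol C3H8, stoichiometry requires (5/1) × 1.460 = 7.300 mol O2; 16.59 mol is available, so C3H8 is limiting.
n(CO2) = (3/1) × 1.460 = 4.380 mol
V(CO2) = nRT/P = 4.380 × 0.08206 × 369.45 / 3.36 = 39.52 L

39.5 L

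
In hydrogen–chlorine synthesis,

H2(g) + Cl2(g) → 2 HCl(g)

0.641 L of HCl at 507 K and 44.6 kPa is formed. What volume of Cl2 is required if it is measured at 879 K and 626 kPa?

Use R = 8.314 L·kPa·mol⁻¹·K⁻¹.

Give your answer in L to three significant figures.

n(HCl) = PV/RT = (44.6 × 0.641) / (8.314 × 507) = 0.006782 mol
n(Cl2) = (1/2) × 0.006782 = 0.003391 mol
V = nRT/P = 0.003391 × 8.314 × 879 / 626 = 0.03959 L

0.0396 L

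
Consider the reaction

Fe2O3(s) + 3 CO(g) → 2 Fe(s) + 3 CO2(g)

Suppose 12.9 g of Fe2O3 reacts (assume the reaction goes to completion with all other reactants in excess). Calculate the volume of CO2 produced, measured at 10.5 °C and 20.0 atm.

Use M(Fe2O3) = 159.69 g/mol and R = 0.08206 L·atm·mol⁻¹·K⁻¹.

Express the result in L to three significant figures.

n(Fe2O3) = 12.90 / 159.69 = 0.08078 mol
n(CO2) = (3/1) × 0.08078 = 0.2423 mol
V = nRT/P = 0.2423 × 0.08206 × 283.65 / 20.0 = 0.2820 L

0.282 L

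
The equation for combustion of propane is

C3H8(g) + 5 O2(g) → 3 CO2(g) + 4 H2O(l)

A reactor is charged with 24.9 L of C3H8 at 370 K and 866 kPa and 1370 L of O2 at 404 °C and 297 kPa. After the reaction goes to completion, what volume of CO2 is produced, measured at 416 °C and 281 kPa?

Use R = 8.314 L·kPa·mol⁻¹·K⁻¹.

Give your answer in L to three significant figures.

429 L

n(C3H8) = PV/RT = (866 × 24.9) / (8.314 × 370) = 7.010 mol
n(O2) = PV/RT = (297 × 1370) / (8.314 × 677.15) = 72.27 mol
For 7.010 mol C3H8, stoichiometry requires (5/1) × 7.010 = 35.05 mol O2; 72.27 mol is available, so C3H8 is limiting.
n(CO2) = (3/1) × 7.010 = 21.03 mol
V(CO2) = nRT/P = 21.03 × 8.314 × 689.15 / 281 = 428.8 L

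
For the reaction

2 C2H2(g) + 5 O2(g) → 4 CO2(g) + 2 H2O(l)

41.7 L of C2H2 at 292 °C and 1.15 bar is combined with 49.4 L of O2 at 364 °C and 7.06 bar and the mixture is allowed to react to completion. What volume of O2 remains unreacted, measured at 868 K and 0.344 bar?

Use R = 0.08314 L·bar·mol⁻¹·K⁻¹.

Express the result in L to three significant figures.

846 L

n(C2H2) = PV/RT = (1.15 × 41.7) / (0.08314 × 565.15) = 1.021 mol
n(O2) = PV/RT = (7.06 × 49.4) / (0.08314 × 637.15) = 6.584 mol
For 1.021 mol C2H2, stoichiometry requires (5/2) × 1.021 = 2.552 mol O2; 6.584 mol is available, so C2H2 is limiting.
n(O2) consumed = (5/2) × 1.021 = 2.552 mol; remaining = 6.584 − 2.552 = 4.032 mol
V(O2) = nRT/P = 4.032 × 0.08314 × 868 / 0.344 = 845.8 L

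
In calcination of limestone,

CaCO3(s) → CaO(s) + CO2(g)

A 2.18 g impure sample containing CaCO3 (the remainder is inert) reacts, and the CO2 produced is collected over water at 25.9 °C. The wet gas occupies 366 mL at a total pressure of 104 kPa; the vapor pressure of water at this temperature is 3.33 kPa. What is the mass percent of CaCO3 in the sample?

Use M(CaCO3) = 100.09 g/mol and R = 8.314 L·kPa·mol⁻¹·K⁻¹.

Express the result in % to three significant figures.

68.0 %

P(CO2) = 104 − 3.33 = 100.7 kPa
n(CO2) = PV/RT = (100.7 × 0.3660) / (8.314 × 299.05) = 0.01482 mol
n(CaCO3) = (1/1) × 0.01482 = 0.01482 mol
m(CaCO3) = 0.01482 × 100.09 = 1.483 g
%CaCO3 = 1.483 / 2.18 × 100 = 68.03%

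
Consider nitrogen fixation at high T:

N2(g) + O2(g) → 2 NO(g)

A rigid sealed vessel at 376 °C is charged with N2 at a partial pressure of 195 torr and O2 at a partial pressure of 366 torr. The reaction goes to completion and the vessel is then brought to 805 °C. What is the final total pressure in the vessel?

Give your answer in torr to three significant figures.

With V and T fixed, P_i ∝ n_i, so the mole ratios apply directly to partial pressures at 376 °C.
P(O2) required for 195 torr of N2 = (1/1) × 195 = 195.0 torr; available 366 torr, so N2 is limiting.
P(O2) remaining = 366 − (1/1) × 195 = 171.0 torr
P(gaseous products) = (2)/1 × 195 = 390.0 torr
P_total at 376 °C = 171.0 + 390.0 = 561.0 torr
Scaling to 805 °C: P = 561.0 × 1078.15/649.15 = 931.7 torr

932 torr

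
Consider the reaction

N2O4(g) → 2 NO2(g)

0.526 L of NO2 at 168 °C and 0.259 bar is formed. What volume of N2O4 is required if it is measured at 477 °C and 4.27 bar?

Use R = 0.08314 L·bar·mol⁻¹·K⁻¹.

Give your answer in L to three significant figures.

n(NO2) = PV/RT = (0.259 × 0.526) / (0.08314 × 441.15) = 0.003714 mol
n(N2O4) = (1/2) × 0.003714 = 0.001857 mol
V = nRT/P = 0.001857 × 0.08314 × 750.15 / 4.27 = 0.02712 L

0.0271 L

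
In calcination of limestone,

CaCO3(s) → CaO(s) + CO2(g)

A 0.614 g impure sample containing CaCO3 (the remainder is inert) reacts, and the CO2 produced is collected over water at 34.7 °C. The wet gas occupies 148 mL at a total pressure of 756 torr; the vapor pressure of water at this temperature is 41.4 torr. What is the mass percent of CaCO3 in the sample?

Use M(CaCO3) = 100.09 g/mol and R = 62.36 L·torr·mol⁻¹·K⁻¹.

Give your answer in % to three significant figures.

89.8 %

P(CO2) = 756 − 41.4 = 714.6 torr
n(CO2) = PV/RT = (714.6 × 0.1480) / (62.36 × 307.85) = 0.005509 mol
n(CaCO3) = (1/1) × 0.005509 = 0.005509 mol
m(CaCO3) = 0.005509 × 100.09 = 0.5514 g
%CaCO3 = 0.5514 / 0.614 × 100 = 89.80%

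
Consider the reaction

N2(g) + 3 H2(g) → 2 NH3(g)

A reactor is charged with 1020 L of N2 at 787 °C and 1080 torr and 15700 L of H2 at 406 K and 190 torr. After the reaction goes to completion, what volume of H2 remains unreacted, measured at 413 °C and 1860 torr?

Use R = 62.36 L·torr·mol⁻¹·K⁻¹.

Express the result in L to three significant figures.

n(N2) = PV/RT = (1080 × 1020) / (62.36 × 1060.15) = 16.66 mol
n(H2) = PV/RT = (190 × 15700) / (62.36 × 406) = 117.8 mol
For 16.66 mol N2, stoichiometry requires (3/1) × 16.66 = 49.98 mol H2; 117.8 mol is available, so N2 is limiting.
n(H2) consumed = (3/1) × 16.66 = 49.98 mol; remaining = 117.8 − 49.98 = 67.82 mol
V(H2) = nRT/P = 67.82 × 62.36 × 686.15 / 1860 = 1560 L

1560 L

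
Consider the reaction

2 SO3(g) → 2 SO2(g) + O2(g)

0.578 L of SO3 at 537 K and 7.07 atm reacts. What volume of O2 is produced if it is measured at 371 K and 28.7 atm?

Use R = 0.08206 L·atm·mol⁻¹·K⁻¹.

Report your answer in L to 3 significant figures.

0.0492 L

n(SO3) = PV/RT = (7.07 × 0.578) / (0.08206 × 537) = 0.09273 mol
n(O2) = (1/2) × 0.09273 = 0.04637 mol
V = nRT/P = 0.04637 × 0.08206 × 371 / 28.7 = 0.04919 L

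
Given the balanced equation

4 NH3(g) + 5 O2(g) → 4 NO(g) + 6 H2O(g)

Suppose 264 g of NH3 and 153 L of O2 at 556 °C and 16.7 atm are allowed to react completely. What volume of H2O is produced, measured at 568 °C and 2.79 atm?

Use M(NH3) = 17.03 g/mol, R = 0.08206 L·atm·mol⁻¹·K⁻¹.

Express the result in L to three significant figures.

575 L

n(NH3) = 264 / 17.03 = 15.50 mol
n(O2) = PV/RT = (16.7 × 153) / (0.08206 × 829.15) = 37.55 mol
For 15.50 mol NH3, stoichiometry requires (5/4) × 15.50 = 19.38 mol O2; 37.55 mol is available, so NH3 is limiting.
n(H2O) = (6/4) × 15.50 = 23.25 mol
V(H2O) = nRT/P = 23.25 × 0.08206 × 841.15 / 2.79 = 575.2 L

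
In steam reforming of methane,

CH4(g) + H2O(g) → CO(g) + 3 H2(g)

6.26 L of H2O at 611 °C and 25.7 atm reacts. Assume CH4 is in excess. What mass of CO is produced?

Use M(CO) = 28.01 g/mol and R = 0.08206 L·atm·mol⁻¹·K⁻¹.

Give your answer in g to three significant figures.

n(H2O) = PV/RT = (25.7 × 6.26) / (0.08206 × 884.15) = 2.217 mol
n(CO) = (1/1) × 2.217 = 2.217 mol
m(CO) = 2.217 × 28.01 = 62.10 g

62.1 g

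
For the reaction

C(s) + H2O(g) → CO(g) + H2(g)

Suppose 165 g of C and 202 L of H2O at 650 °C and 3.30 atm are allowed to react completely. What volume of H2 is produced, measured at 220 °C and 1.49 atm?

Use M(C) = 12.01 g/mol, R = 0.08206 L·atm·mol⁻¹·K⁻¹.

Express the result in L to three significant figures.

239 L

n(C) = 165 / 12.01 = 13.74 mol
n(H2O) = PV/RT = (3.30 × 202) / (0.08206 × 923.15) = 8.800 mol
For 13.74 mol C, stoichiometry requires (1/1) × 13.74 = 13.74 mol H2O; 8.800 mol is available, so H2O is limiting.
n(H2) = (1/1) × 8.800 = 8.800 mol
V(H2) = nRT/P = 8.800 × 0.08206 × 493.15 / 1.49 = 239.0 L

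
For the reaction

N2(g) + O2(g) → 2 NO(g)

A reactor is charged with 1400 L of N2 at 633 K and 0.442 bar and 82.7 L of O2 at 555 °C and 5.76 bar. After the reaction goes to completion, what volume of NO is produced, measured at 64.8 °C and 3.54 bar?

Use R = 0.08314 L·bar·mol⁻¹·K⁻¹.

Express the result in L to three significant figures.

110 L

n(N2) = PV/RT = (0.442 × 1400) / (0.08314 × 633) = 11.76 mol
n(O2) = PV/RT = (5.76 × 82.7) / (0.08314 × 828.15) = 6.918 mol
For 11.76 mol N2, stoichiometry requires (1/1) × 11.76 = 11.76 mol O2; 6.918 mol is available, so O2 is limiting.
n(NO) = (2/1) × 6.918 = 13.84 mol
V(NO) = nRT/P = 13.84 × 0.08314 × 337.95 / 3.54 = 109.8 L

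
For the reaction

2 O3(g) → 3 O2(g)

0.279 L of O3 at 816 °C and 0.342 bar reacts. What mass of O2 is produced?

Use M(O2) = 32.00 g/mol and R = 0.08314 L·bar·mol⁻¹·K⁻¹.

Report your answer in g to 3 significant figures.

n(O3) = PV/RT = (0.342 × 0.279) / (0.08314 × 1089.15) = 0.001054 mol
n(O2) = (3/2) × 0.001054 = 0.001581 mol
m(O2) = 0.001581 × 32.00 = 0.05059 g

0.0506 g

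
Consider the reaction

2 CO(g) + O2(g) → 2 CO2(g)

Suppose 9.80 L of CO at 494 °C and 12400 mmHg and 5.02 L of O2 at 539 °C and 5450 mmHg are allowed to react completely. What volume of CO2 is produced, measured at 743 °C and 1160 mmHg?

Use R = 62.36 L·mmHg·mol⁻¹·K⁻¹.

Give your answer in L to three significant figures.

n(CO) = PV/RT = (12400 × 9.80) / (62.36 × 767.15) = 2.540 mol
n(O2) = PV/RT = (5450 × 5.02) / (62.36 × 812.15) = 0.5402 mol
For 2.540 mol CO, stoichiometry requires (1/2) × 2.540 = 1.270 mol O2; 0.5402 mol is available, so O2 is limiting.
n(CO2) = (2/1) × 0.5402 = 1.080 mol
V(CO2) = nRT/P = 1.080 × 62.36 × 1016.15 / 1160 = 59.00 L

59.0 L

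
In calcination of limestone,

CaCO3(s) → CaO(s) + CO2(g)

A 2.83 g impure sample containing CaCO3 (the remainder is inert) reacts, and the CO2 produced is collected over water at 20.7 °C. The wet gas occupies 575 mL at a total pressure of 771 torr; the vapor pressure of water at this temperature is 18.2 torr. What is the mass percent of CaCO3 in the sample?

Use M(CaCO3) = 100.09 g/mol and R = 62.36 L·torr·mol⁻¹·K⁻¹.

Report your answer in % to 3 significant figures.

83.5 %

P(CO2) = 771 − 18.2 = 752.8 torr
n(CO2) = PV/RT = (752.8 × 0.5750) / (62.36 × 293.85) = 0.02362 mol
n(CaCO3) = (1/1) × 0.02362 = 0.02362 mol
m(CaCO3) = 0.02362 × 100.09 = 2.364 g
%CaCO3 = 2.364 / 2.83 × 100 = 83.53%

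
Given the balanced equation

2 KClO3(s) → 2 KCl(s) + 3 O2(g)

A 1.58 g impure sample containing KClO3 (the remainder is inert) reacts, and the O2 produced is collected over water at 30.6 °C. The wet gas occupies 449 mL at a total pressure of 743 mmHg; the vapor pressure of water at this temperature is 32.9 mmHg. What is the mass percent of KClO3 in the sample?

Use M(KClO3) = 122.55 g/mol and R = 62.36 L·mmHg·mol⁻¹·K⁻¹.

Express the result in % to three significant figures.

P(O2) = 743 − 32.9 = 710.1 mmHg
n(O2) = PV/RT = (710.1 × 0.4490) / (62.36 × 303.75) = 0.01683 mol
n(KClO3) = (2/3) × 0.01683 = 0.01122 mol
m(KClO3) = 0.01122 × 122.55 = 1.375 g
%KClO3 = 1.375 / 1.58 × 100 = 87.03%

87.0 %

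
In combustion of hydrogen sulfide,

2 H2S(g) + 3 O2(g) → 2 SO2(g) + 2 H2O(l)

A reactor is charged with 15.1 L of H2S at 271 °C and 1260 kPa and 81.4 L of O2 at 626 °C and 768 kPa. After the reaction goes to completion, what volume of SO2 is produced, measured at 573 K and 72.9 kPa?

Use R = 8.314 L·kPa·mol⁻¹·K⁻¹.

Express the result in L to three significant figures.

275 L

n(H2S) = PV/RT = (1260 × 15.1) / (8.314 × 544.15) = 4.206 mol
n(O2) = PV/RT = (768 × 81.4) / (8.314 × 899.15) = 8.363 mol
For 4.206 mol H2S, stoichiometry requires (3/2) × 4.206 = 6.309 mol O2; 8.363 mol is available, so H2S is limiting.
n(SO2) = (2/2) × 4.206 = 4.206 mol
V(SO2) = nRT/P = 4.206 × 8.314 × 573 / 72.9 = 274.9 L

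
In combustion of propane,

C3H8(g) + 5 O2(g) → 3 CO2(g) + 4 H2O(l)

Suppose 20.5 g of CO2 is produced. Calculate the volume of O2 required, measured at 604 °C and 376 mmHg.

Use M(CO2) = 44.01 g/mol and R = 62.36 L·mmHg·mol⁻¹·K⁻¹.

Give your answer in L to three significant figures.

n(CO2) = 20.50 / 44.01 = 0.4658 mol
n(O2) = (5/3) × 0.4658 = 0.7763 mol
V = nRT/P = 0.7763 × 62.36 × 877.15 / 376 = 112.9 L

113 L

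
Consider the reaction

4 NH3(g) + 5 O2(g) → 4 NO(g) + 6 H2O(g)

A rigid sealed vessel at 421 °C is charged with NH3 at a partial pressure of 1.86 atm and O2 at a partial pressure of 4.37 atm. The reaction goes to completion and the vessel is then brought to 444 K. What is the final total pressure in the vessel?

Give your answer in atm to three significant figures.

With V and T fixed, P_i ∝ n_i, so the mole ratios apply directly to partial pressures at 421 °C.
P(O2) required for 1.86 atm of NH3 = (5/4) × 1.86 = 2.325 atm; available 4.37 atm, so NH3 is limiting.
P(O2) remaining = 4.37 − (5/4) × 1.86 = 2.045 atm
P(gaseous products) = (4+6)/4 × 1.86 = 4.650 atm
P_total at 421 °C = 2.045 + 4.650 = 6.695 atm
Scaling to 444 K: P = 6.695 × 444/694.15 = 4.282 atm

4.28 atm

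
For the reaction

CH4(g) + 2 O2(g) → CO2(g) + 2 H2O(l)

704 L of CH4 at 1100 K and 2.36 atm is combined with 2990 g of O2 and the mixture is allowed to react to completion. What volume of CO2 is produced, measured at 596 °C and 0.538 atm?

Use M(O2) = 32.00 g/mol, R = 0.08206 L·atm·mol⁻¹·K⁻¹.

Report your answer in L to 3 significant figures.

2440 L

n(CH4) = PV/RT = (2.36 × 704) / (0.08206 × 1100) = 18.41 mol
n(O2) = 2990 / 32.00 = 93.44 mol
For 18.41 mol CH4, stoichiometry requires (2/1) × 18.41 = 36.82 mol O2; 93.44 mol is available, so CH4 is limiting.
n(CO2) = (1/1) × 18.41 = 18.41 mol
V(CO2) = nRT/P = 18.41 × 0.08206 × 869.15 / 0.538 = 2441 L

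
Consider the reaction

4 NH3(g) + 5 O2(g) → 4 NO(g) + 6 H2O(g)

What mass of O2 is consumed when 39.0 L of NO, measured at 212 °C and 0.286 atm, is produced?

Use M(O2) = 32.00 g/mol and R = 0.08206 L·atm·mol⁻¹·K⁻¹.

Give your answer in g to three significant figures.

11.2 g

n(NO) = PV/RT = (0.286 × 39.0) / (0.08206 × 485.15) = 0.2802 mol
n(O2) = (5/4) × 0.2802 = 0.3503 mol
m(O2) = 0.3503 × 32.00 = 11.21 g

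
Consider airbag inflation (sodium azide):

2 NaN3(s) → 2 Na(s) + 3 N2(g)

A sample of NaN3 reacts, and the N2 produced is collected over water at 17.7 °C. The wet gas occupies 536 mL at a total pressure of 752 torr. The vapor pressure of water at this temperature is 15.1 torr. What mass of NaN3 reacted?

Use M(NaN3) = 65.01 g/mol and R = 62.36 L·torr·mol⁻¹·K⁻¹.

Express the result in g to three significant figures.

P(N2) = 752 − 15.1 = 736.9 torr
n(N2) = PV/RT = (736.9 × 0.5360) / (62.36 × 290.85) = 0.02178 mol
n(NaN3) = (2/3) × 0.02178 = 0.01452 mol
m(NaN3) = 0.01452 × 65.01 = 0.9439 g

0.944 g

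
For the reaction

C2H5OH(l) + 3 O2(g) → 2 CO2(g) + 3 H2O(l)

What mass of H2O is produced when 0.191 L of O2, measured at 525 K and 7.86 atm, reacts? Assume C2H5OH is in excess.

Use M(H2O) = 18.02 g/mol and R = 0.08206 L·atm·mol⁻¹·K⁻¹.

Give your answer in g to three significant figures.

n(O2) = PV/RT = (7.86 × 0.191) / (0.08206 × 525) = 0.03485 mol
n(H2O) = (3/3) × 0.03485 = 0.03485 mol
m(H2O) = 0.03485 × 18.02 = 0.6280 g

0.628 g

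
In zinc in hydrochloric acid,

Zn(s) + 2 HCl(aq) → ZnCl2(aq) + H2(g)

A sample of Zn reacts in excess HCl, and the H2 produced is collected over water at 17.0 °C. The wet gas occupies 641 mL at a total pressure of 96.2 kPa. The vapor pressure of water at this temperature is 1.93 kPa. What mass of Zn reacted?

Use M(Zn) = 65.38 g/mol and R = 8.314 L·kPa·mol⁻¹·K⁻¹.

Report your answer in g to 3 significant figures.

P(H2) = 96.2 − 1.93 = 94.27 kPa
n(H2) = PV/RT = (94.27 × 0.6410) / (8.314 × 290.15) = 0.02505 mol
n(Zn) = (1/1) × 0.02505 = 0.02505 mol
m(Zn) = 0.02505 × 65.38 = 1.638 g

1.64 g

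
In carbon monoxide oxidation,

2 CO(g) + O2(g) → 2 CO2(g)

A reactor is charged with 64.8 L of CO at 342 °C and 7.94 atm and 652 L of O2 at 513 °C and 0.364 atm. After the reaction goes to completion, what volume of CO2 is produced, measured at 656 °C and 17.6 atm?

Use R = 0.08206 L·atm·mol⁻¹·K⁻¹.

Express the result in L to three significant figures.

n(CO) = PV/RT = (7.94 × 64.8) / (0.08206 × 615.15) = 10.19 mol
n(O2) = PV/RT = (0.364 × 652) / (0.08206 × 786.15) = 3.679 mol
For 10.19 mol CO, stoichiometry requires (1/2) × 10.19 = 5.095 mol O2; 3.679 mol is available, so O2 is limiting.
n(CO2) = (2/1) × 3.679 = 7.358 mol
V(CO2) = nRT/P = 7.358 × 0.08206 × 929.15 / 17.6 = 31.88 L

31.9 L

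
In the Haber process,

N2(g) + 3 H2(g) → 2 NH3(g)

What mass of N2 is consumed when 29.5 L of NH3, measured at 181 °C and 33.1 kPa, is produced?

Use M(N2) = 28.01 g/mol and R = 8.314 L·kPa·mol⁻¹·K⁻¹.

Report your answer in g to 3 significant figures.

n(NH3) = PV/RT = (33.1 × 29.5) / (8.314 × 454.15) = 0.2586 mol
n(N2) = (1/2) × 0.2586 = 0.1293 mol
m(N2) = 0.1293 × 28.01 = 3.622 g

3.62 g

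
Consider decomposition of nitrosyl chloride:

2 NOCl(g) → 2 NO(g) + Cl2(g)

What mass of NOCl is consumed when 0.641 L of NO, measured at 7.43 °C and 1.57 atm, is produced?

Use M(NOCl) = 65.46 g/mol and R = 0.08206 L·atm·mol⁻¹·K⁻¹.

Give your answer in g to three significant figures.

2.86 g

n(NO) = PV/RT = (1.57 × 0.641) / (0.08206 × 280.58) = 0.04371 mol
n(NOCl) = (2/2) × 0.04371 = 0.04371 mol
m(NOCl) = 0.04371 × 65.46 = 2.861 g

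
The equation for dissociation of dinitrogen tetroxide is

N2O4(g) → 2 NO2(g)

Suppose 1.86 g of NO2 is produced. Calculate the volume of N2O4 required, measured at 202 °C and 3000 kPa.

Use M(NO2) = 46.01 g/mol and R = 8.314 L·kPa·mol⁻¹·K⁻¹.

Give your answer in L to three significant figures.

0.0266 L

n(NO2) = 1.860 / 46.01 = 0.04043 mol
n(N2O4) = (1/2) × 0.04043 = 0.02022 mol
V = nRT/P = 0.02022 × 8.314 × 475.15 / 3000 = 0.02663 L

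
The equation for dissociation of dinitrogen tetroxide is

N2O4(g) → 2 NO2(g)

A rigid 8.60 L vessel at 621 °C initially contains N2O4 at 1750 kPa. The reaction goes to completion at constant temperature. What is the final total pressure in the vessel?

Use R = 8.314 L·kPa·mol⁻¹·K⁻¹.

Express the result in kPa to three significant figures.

3500 kPa

Since T and V are fixed, P_final/P_initial = n_final/n_initial = 2/1.
P_final = (2/1) × 1750 = 3500 kPa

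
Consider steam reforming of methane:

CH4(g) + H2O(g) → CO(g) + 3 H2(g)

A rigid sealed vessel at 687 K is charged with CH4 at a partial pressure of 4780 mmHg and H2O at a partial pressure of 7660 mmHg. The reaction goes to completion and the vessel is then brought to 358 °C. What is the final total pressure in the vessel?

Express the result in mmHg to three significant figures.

With V and T fixed, P_i ∝ n_i, so the mole ratios apply directly to partial pressures at 687 K.
P(H2O) required for 4780 mmHg of CH4 = (1/1) × 4780 = 4780 mmHg; available 7660 mmHg, so CH4 is limiting.
P(H2O) remaining = 7660 − (1/1) × 4780 = 2880 mmHg
P(gaseous products) = (1+3)/1 × 4780 = 19120 mmHg
P_total at 687 K = 2880 + 19120 = 22000 mmHg
Scaling to 358 °C: P = 22000 × 631.15/687 = 20210 mmHg

20200 mmHg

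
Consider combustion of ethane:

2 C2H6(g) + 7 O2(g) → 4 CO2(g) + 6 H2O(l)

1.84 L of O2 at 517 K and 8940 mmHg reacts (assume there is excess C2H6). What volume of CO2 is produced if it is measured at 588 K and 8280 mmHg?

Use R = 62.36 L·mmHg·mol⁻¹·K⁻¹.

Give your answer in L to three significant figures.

1.29 L

n(O2) = PV/RT = (8940 × 1.84) / (62.36 × 517) = 0.5102 mol
n(CO2) = (4/7) × 0.5102 = 0.2915 mol
V = nRT/P = 0.2915 × 62.36 × 588 / 8280 = 1.291 L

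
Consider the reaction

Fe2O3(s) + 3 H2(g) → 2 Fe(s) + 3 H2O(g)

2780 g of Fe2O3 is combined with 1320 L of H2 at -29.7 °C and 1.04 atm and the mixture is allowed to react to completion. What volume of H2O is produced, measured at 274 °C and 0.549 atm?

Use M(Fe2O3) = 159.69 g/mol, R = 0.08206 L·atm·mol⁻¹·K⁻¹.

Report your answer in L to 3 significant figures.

4270 L

n(Fe2O3) = 2780 / 159.69 = 17.41 mol
n(H2) = PV/RT = (1.04 × 1320) / (0.08206 × 243.45) = 68.72 mol
For 17.41 mol Fe2O3, stoichiometry requires (3/1) × 17.41 = 52.23 mol H2; 68.72 mol is available, so Fe2O3 is limiting.
n(H2O) = (3/1) × 17.41 = 52.23 mol
V(H2O) = nRT/P = 52.23 × 0.08206 × 547.15 / 0.549 = 4272 L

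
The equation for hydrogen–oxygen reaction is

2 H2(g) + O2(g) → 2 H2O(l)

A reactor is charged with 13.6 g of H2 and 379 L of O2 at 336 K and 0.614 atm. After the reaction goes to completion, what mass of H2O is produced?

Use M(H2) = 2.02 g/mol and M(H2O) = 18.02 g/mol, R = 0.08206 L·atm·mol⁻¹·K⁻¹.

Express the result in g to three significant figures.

121 g

n(H2) = 13.6 / 2.02 = 6.733 mol
n(O2) = PV/RT = (0.614 × 379) / (0.08206 × 336) = 8.440 mol
For 6.733 mol H2, stoichiometry requires (1/2) × 6.733 = 3.366 mol O2; 8.440 mol is available, so H2 is limiting.
n(H2O) = (2/2) × 6.733 = 6.733 mol
m(H2O) = 6.733 × 18.02 = 121.3 g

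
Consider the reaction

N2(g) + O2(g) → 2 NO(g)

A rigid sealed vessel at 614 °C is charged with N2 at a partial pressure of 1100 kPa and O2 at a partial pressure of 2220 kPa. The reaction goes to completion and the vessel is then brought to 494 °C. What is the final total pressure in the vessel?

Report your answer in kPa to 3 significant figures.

2870 kPa

With V and T fixed, P_i ∝ n_i, so the mole ratios apply directly to partial pressures at 614 °C.
P(O2) required for 1100 kPa of N2 = (1/1) × 1100 = 1100 kPa; available 2220 kPa, so N2 is limiting.
P(O2) remaining = 2220 − (1/1) × 1100 = 1120 kPa
P(gaseous products) = (2)/1 × 1100 = 2200 kPa
P_total at 614 °C = 1120 + 2200 = 3320 kPa
Scaling to 494 °C: P = 3320 × 767.15/887.15 = 2871 kPa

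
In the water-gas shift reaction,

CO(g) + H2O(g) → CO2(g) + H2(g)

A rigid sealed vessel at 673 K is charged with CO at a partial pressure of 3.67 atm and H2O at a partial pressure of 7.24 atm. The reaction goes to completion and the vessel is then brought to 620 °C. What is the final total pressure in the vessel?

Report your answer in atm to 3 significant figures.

14.5 atm

At constant V, partial pressures at 673 K are proportional to moles, so apply stoichiometry directly to pressures.
P(H2O) required for 3.67 atm of CO = (1/1) × 3.67 = 3.670 atm; available 7.24 atm, so CO is limiting.
P(H2O) remaining = 7.24 − (1/1) × 3.67 = 3.570 atm
P(gaseous products) = (1+1)/1 × 3.67 = 7.340 atm
P_total at 673 K = 3.570 + 7.340 = 10.91 atm
Scaling to 620 °C: P = 10.91 × 893.15/673 = 14.48 atm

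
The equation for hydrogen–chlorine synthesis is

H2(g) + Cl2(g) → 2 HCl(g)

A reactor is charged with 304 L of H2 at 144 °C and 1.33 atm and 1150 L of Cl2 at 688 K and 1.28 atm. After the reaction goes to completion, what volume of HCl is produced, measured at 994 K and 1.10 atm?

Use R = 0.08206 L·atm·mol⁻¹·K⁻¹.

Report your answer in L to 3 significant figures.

n(H2) = PV/RT = (1.33 × 304) / (0.08206 × 417.15) = 11.81 mol
n(Cl2) = PV/RT = (1.28 × 1150) / (0.08206 × 688) = 26.07 mol
For 11.81 mol H2, stoichiometry requires (1/1) × 11.81 = 11.81 mol Cl2; 26.07 mol is available, so H2 is limiting.
n(HCl) = (2/1) × 11.81 = 23.62 mol
V(HCl) = nRT/P = 23.62 × 0.08206 × 994 / 1.10 = 1751 L

1750 L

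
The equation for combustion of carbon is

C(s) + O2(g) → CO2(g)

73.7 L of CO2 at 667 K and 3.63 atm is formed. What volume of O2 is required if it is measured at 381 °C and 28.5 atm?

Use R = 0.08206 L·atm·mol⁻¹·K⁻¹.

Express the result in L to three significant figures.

9.21 L

n(CO2) = PV/RT = (3.63 × 73.7) / (0.08206 × 667) = 4.888 mol
n(O2) = (1/1) × 4.888 = 4.888 mol
V = nRT/P = 4.888 × 0.08206 × 654.15 / 28.5 = 9.207 L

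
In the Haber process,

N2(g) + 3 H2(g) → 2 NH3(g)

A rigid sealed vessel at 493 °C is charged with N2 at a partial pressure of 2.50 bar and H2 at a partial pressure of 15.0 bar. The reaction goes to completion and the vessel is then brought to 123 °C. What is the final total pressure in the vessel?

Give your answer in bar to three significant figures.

6.46 bar

With V and T fixed, P_i ∝ n_i, so the mole ratios apply directly to partial pressures at 493 °C.
P(H2) required for 2.50 bar of N2 = (3/1) × 2.50 = 7.500 bar; available 15.0 bar, so N2 is limiting.
P(H2) remaining = 15.0 − (3/1) × 2.50 = 7.500 bar
P(gaseous products) = (2)/1 × 2.50 = 5.000 bar
P_total at 493 °C = 7.500 + 5.000 = 12.50 bar
Scaling to 123 °C: P = 12.50 × 396.15/766.15 = 6.463 bar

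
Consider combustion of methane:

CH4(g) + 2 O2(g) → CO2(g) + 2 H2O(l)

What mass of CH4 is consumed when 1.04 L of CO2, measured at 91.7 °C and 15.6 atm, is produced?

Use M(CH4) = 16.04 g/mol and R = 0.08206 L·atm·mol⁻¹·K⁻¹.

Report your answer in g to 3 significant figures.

8.69 g

n(CO2) = PV/RT = (15.6 × 1.04) / (0.08206 × 364.85) = 0.5419 mol
n(CH4) = (1/1) × 0.5419 = 0.5419 mol
m(CH4) = 0.5419 × 16.04 = 8.692 g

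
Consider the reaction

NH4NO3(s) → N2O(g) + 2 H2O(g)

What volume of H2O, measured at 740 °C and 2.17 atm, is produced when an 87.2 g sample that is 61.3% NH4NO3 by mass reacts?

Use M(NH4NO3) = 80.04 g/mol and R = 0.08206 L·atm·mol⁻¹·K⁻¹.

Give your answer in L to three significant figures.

51.2 L

mass of NH4NO3 = 87.2 × 61.3/100 = 53.45 g
n(NH4NO3) = 53.45 / 80.04 = 0.6678 mol
n(H2O) = (2/1) × 0.6678 = 1.336 mol
V = nRT/P = 1.336 × 0.08206 × 1013.15 / 2.17 = 51.19 L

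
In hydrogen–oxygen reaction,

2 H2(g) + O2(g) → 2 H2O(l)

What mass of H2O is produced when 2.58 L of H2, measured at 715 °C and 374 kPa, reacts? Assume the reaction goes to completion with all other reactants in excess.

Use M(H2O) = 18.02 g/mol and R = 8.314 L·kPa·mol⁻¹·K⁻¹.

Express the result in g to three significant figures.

n(H2) = PV/RT = (374 × 2.58) / (8.314 × 988.15) = 0.1175 mol
n(H2O) = (2/2) × 0.1175 = 0.1175 mol
m(H2O) = 0.1175 × 18.02 = 2.117 g

2.12 g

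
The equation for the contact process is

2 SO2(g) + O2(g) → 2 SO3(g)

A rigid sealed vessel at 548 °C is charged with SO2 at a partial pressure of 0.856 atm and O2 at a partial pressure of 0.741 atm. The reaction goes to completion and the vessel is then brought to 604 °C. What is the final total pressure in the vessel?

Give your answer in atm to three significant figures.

With V and T fixed, P_i ∝ n_i, so the mole ratios apply directly to partial pressures at 548 °C.
P(O2) required for 0.856 atm of SO2 = (1/2) × 0.856 = 0.4280 atm; available 0.741 atm, so SO2 is limiting.
P(O2) remaining = 0.741 − (1/2) × 0.856 = 0.3130 atm
P(gaseous products) = (2)/2 × 0.856 = 0.8560 atm
P_total at 548 °C = 0.3130 + 0.8560 = 1.169 atm
Scaling to 604 °C: P = 1.169 × 877.15/821.15 = 1.249 atm

1.25 atm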